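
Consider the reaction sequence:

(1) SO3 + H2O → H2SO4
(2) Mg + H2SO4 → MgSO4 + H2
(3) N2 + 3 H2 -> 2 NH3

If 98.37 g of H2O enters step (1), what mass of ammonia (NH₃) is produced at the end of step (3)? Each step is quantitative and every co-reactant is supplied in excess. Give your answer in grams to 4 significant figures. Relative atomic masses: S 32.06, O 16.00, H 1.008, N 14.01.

M(H2O) = 2(1.008) + 16.00 = 18.016 g/mol.
M(NH3) = 14.01 + 3(1.008) = 17.034 g/mol.
n(H2O) = 98.37 / 18.016 = 5.4601 mol.
Reaction (1): H2O→H2SO4 ratio 1:1 ⇒ n(H2SO4) = 5.4601 mol.
Reaction (2): H2SO4→H2 ratio 1:1 ⇒ n(H2) = 5.4601 mol.
Reaction (3): H2→NH3 ratio 3:2 ⇒ n(NH3) = 3.6401 mol.
Mass of NH3 = 3.6401 × 17.034 = 62.005 g.

62.01 g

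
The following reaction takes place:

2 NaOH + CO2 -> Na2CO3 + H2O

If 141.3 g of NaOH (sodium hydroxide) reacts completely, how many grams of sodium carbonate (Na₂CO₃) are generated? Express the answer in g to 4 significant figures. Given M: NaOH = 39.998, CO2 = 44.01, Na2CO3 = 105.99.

n(NaOH) = 141.30 g / 39.998 g/mol = 3.5327 mol.
From the equation the NaOH:Na2CO3 mole ratio is 2:1, so n(Na2CO3) = 3.5327 × 1/2 = 1.7663 mol.
Mass of Na2CO3 = 1.7663 mol × 105.99 g/mol = 187.21 g.

187.2 g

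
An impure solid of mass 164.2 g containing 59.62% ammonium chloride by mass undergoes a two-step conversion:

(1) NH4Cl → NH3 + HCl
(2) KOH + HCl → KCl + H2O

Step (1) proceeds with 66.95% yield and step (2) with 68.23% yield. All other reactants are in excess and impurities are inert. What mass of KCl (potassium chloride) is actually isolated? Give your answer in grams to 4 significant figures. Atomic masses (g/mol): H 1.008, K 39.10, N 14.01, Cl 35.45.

Pure NH4Cl = 164.2 × 0.5962 = 97.896 g.
M(NH4Cl) = 14.01 + 4(1.008) + 35.45 = 53.492 g/mol.
M(KCl) = 39.10 + 35.45 = 74.55 g/mol.
n(NH4Cl) = 97.896 / 53.492 = 1.8301 mol.
Step 1 (NH4Cl:HCl = 1:1): theoretical n(HCl) = 1.8301 mol; at 66.95% yield, n(HCl) = 1.2253 mol.
Step 2 (HCl:KCl = 1:1): theoretical n(KCl) = 1.2253 mol, so theoretical mass = 1.2253 × 74.55 = 91.343 g.
At 68.23% yield, actual mass of KCl = 91.343 × 0.6823 = 62.323 g.

62.32 g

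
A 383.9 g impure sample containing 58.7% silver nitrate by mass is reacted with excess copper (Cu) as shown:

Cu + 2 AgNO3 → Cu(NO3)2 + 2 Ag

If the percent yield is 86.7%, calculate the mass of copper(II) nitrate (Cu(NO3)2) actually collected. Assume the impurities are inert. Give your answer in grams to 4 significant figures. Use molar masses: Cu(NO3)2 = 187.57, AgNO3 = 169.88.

107.9 g

Pure AgNO3 available = 383.9 g × 0.587 = 225.35 g.
n(AgNO3) = 225.35 g / 169.88 g/mol = 1.3265 mol.
From the equation the AgNO3:Cu(NO3)2 mole ratio is 2:1, so n(Cu(NO3)2) = 1.3265 × 1/2 = 0.66326 mol.
Mass of Cu(NO3)2 = 0.66326 mol × 187.57 g/mol = 124.41 g.
Actual mass collected = 124.41 g × 0.867 = 107.86 g.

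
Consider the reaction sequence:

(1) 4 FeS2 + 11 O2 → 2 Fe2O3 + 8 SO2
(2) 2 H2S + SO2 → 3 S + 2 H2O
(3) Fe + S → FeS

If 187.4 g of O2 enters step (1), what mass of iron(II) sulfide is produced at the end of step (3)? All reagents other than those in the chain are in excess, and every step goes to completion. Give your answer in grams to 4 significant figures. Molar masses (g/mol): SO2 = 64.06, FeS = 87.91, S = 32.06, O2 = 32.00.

1123 g

n(O2) = 187.4 / 32.00 = 5.8563 mol.
Reaction (1): O2→SO2 ratio 11:8 ⇒ n(SO2) = 4.2591 mol.
Reaction (2): SO2→S ratio 1:3 ⇒ n(S) = 12.777 mol.
Reaction (3): S→FeS ratio 1:1 ⇒ n(FeS) = 12.777 mol.
Mass of FeS = 12.777 × 87.91 = 1123.3 g.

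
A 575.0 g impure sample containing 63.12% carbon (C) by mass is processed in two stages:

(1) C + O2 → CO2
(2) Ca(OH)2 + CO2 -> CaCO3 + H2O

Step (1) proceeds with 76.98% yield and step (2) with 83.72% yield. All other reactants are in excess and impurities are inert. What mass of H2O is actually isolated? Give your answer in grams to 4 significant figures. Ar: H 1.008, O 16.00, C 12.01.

350.9 g

Pure C = 575.0 × 0.6312 = 362.94 g.
M(C) = 12.01 g/mol.
M(H2O) = 2(1.008) + 16.00 = 18.016 g/mol.
n(C) = 362.94 / 12.01 = 30.220 mol.
Step 1 (C:CO2 = 1:1): theoretical n(CO2) = 30.220 mol; at 76.98% yield, n(CO2) = 23.263 mol.
Step 2 (CO2:H2O = 1:1): theoretical n(H2O) = 23.263 mol, so theoretical mass = 23.263 × 18.016 = 419.11 g.
At 83.72% yield, actual mass of H2O = 419.11 × 0.8372 = 350.88 g.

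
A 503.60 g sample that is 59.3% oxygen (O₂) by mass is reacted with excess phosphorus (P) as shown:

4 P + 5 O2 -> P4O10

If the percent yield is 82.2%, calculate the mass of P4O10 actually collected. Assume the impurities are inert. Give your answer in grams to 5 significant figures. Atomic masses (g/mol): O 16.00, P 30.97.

Pure O2 available = 503.60 g × 0.593 = 298.635 g.
M(O2) = 2(16.00) = 32.00 g/mol.
M(P4O10) = 4(30.97) + 10(16.00) = 283.88 g/mol.
n(O2) = 298.635 g / 32.00 g/mol = 9.33234 mol.
From the equation the O2:P4O10 mole ratio is 5:1, so n(P4O10) = 9.33234 × 1/5 = 1.86647 mol.
Mass of P4O10 = 1.86647 mol × 283.88 g/mol = 529.853 g.
Actual mass collected = 529.853 g × 0.822 = 435.539 g.

435.54 g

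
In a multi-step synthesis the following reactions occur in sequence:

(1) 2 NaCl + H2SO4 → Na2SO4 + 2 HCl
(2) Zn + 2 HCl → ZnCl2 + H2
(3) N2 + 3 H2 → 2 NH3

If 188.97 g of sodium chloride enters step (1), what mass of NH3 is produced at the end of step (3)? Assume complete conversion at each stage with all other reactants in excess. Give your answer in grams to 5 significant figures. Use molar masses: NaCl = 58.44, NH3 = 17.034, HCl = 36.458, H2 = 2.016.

18.360 g

n(NaCl) = 188.97 / 58.44 = 3.23357 mol.
Reaction (1): NaCl→HCl ratio 2:2 ⇒ n(HCl) = 3.23357 mol.
Reaction (2): HCl→H2 ratio 2:1 ⇒ n(H2) = 1.61679 mol.
Reaction (3): H2→NH3 ratio 3:2 ⇒ n(NH3) = 1.07786 mol.
Mass of NH3 = 1.07786 × 17.034 = 18.3602 g.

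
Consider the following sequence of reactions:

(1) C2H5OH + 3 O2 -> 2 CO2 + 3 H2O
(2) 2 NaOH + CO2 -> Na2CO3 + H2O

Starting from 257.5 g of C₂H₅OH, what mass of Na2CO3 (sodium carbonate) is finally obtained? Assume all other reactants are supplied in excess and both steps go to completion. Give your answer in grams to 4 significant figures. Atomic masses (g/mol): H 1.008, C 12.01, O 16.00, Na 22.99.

1185 g

M(C2H5OH) = 2(12.01) + 6(1.008) + 16.00 = 46.068 g/mol.
M(Na2CO3) = 2(22.99) + 12.01 + 3(16.00) = 105.99 g/mol.
n(C2H5OH) = 257.50 / 46.068 = 5.5896 mol.
Step 1 gives a 1:2 ratio of C2H5OH to CO2, so n(CO2) = 11.179 mol.
In step 2 the CO2:Na2CO3 ratio is 1:1, so n(Na2CO3) = 11.179 mol.
Mass of Na2CO3 = 11.179 × 105.99 = 1184.9 g.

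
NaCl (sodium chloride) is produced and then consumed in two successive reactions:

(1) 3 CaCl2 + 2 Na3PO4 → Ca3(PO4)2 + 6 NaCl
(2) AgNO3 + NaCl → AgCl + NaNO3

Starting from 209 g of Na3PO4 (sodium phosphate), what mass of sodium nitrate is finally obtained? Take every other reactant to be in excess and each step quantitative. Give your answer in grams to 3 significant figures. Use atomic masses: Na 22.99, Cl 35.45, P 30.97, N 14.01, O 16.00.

325 g

M(Na3PO4) = 3(22.99) + 30.97 + 4(16.00) = 163.94 g/mol.
M(NaNO3) = 22.99 + 14.01 + 3(16.00) = 85.00 g/mol.
n(Na3PO4) = 209.0 / 163.94 = 1.275 mol.
Step 1 gives a 2:6 ratio of Na3PO4 to NaCl, so n(NaCl) = 3.825 mol.
In step 2 the NaCl:NaNO3 ratio is 1:1, so n(NaNO3) = 3.825 mol.
Mass of NaNO3 = 3.825 × 85.00 = 325.1 g.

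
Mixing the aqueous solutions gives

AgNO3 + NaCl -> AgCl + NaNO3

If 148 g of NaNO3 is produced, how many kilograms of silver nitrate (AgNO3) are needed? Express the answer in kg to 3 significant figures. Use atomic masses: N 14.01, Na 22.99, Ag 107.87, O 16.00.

M(NaNO3) = 22.99 + 14.01 + 3(16.00) = 85.00 g/mol.
M(AgNO3) = 107.87 + 14.01 + 3(16.00) = 169.88 g/mol.
n(NaNO3) = 148.0 g / 85.00 g/mol = 1.741 mol.
From the equation the NaNO3:AgNO3 mole ratio is 1:1, so n(AgNO3) = 1.741 × 1/1 = 1.741 mol.
Mass of AgNO3 = 1.741 mol × 169.88 g/mol = 295.8 g.
Converting to kg: 295.8 g = 0.296 kg.

0.296 kg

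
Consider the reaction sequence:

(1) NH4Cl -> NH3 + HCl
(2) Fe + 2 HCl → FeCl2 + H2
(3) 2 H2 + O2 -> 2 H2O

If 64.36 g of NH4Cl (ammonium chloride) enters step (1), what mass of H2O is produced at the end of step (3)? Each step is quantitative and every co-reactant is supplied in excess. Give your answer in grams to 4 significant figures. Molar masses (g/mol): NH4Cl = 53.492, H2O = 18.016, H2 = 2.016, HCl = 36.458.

10.84 g

n(NH4Cl) = 64.36 / 53.492 = 1.2032 mol.
Reaction (1): NH4Cl→HCl ratio 1:1 ⇒ n(HCl) = 1.2032 mol.
Reaction (2): HCl→H2 ratio 2:1 ⇒ n(H2) = 0.60159 mol.
Reaction (3): H2→H2O ratio 2:2 ⇒ n(H2O) = 0.60159 mol.
Mass of H2O = 0.60159 × 18.016 = 10.838 g.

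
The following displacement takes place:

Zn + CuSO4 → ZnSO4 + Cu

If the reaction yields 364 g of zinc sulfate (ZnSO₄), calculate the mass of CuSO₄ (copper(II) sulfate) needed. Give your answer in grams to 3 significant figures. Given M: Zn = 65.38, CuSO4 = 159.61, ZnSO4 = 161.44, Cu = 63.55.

360 g

n(ZnSO4) = 364.0 g / 161.44 g/mol = 2.255 mol.
From the equation the ZnSO4:CuSO4 mole ratio is 1:1, so n(CuSO4) = 2.255 × 1/1 = 2.255 mol.
Mass of CuSO4 = 2.255 mol × 159.61 g/mol = 359.9 g.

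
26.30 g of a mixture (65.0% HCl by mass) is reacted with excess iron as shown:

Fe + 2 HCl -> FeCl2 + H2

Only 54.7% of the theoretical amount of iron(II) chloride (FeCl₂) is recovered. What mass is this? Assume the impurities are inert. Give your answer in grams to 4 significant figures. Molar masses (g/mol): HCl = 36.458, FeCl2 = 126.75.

Pure HCl available = 26.30 g × 0.650 = 17.095 g.
n(HCl) = 17.095 g / 36.458 g/mol = 0.46890 mol.
From the equation the HCl:FeCl2 mole ratio is 2:1, so n(FeCl2) = 0.46890 × 1/2 = 0.23445 mol.
Mass of FeCl2 = 0.23445 mol × 126.75 g/mol = 29.716 g.
Actual mass collected = 29.716 g × 0.547 = 16.255 g.

16.25 g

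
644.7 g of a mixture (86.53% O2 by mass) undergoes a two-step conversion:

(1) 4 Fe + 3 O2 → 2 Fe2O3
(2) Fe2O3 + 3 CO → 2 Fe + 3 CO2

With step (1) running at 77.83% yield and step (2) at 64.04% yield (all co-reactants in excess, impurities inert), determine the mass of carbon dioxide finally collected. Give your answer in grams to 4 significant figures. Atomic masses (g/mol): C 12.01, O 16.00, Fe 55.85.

764.8 g

Pure O2 = 644.7 × 0.8653 = 557.86 g.
M(O2) = 2(16.00) = 32.00 g/mol.
M(CO2) = 12.01 + 2(16.00) = 44.01 g/mol.
n(O2) = 557.86 / 32.00 = 17.433 mol.
Step 1 (O2:Fe2O3 = 3:2): theoretical n(Fe2O3) = 11.622 mol; at 77.83% yield, n(Fe2O3) = 9.0454 mol.
Step 2 (Fe2O3:CO2 = 1:3): theoretical n(CO2) = 27.136 mol, so theoretical mass = 27.136 × 44.01 = 1194.3 g.
At 64.04% yield, actual mass of CO2 = 1194.3 × 0.6404 = 764.81 g.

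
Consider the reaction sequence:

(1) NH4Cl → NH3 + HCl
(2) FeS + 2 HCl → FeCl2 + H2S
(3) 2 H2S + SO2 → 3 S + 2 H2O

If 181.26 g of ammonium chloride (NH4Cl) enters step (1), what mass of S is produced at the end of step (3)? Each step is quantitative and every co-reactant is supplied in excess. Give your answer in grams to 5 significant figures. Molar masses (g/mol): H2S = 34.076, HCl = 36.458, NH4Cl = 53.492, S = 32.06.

n(NH4Cl) = 181.26 / 53.492 = 3.38854 mol.
Reaction (1): NH4Cl→HCl ratio 1:1 ⇒ n(HCl) = 3.38854 mol.
Reaction (2): HCl→H2S ratio 2:1 ⇒ n(H2S) = 1.69427 mol.
Reaction (3): H2S→S ratio 2:3 ⇒ n(S) = 2.54141 mol.
Mass of S = 2.54141 × 32.06 = 81.4775 g.

81.478 g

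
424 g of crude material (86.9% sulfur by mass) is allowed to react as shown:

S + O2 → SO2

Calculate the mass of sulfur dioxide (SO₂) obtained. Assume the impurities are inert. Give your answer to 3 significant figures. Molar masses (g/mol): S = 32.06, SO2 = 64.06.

736 g

Mass of pure S = 424 g × 0.869 = 368.5 g.
n(S) = 368.5 g / 32.06 g/mol = 11.49 mol.
From the equation the S:SO2 mole ratio is 1:1, so n(SO2) = 11.49 × 1/1 = 11.49 mol.
Mass of SO2 = 11.49 mol × 64.06 g/mol = 736.2 g.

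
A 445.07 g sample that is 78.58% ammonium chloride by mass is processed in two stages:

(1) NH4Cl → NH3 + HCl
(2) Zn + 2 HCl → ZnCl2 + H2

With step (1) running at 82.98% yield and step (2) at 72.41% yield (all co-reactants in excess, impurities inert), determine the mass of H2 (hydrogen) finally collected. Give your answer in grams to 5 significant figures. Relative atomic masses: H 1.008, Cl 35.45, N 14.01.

Pure NH4Cl = 445.07 × 0.7858 = 349.736 g.
M(NH4Cl) = 14.01 + 4(1.008) + 35.45 = 53.492 g/mol.
M(H2) = 2(1.008) = 2.016 g/mol.
n(NH4Cl) = 349.736 / 53.492 = 6.53810 mol.
Step 1 (NH4Cl:HCl = 1:1): theoretical n(HCl) = 6.53810 mol; at 82.98% yield, n(HCl) = 5.42531 mol.
Step 2 (HCl:H2 = 2:1): theoretical n(H2) = 2.71266 mol, so theoretical mass = 2.71266 × 2.016 = 5.46872 g.
At 72.41% yield, actual mass of H2 = 5.46872 × 0.7241 = 3.95990 g.

3.9599 g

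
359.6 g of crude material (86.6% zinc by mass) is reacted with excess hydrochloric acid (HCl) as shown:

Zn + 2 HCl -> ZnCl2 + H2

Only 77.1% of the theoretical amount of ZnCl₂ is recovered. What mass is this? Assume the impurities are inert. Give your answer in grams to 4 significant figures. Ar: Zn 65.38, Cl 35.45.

Pure Zn available = 359.6 g × 0.866 = 311.41 g.
M(Zn) = 65.38 g/mol.
M(ZnCl2) = 65.38 + 2(35.45) = 136.28 g/mol.
n(Zn) = 311.41 g / 65.38 g/mol = 4.7631 mol.
From the equation the Zn:ZnCl2 mole ratio is 1:1, so n(ZnCl2) = 4.7631 × 1/1 = 4.7631 mol.
Mass of ZnCl2 = 4.7631 mol × 136.28 g/mol = 649.12 g.
Actual mass collected = 649.12 g × 0.771 = 500.47 g.

500.5 g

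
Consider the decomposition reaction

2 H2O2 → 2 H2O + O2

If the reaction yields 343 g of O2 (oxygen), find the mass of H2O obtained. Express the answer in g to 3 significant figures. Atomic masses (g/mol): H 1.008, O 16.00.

M(O2) = 2(16.00) = 32.00 g/mol.
M(H2O) = 2(1.008) + 16.00 = 18.016 g/mol.
n(O2) = 343.0 g / 32.00 g/mol = 10.72 mol.
From the equation the O2:H2O mole ratio is 1:2, so n(H2O) = 10.72 × 2/1 = 21.44 mol.
Mass of H2O = 21.44 mol × 18.016 g/mol = 386.2 g.

386 g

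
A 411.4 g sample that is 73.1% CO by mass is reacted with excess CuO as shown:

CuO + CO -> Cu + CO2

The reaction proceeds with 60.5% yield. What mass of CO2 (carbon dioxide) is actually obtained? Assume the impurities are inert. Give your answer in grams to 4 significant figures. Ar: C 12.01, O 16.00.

Pure CO available = 411.4 g × 0.731 = 300.73 g.
M(CO) = 12.01 + 16.00 = 28.01 g/mol.
M(CO2) = 12.01 + 2(16.00) = 44.01 g/mol.
n(CO) = 300.73 g / 28.01 g/mol = 10.737 mol.
From the equation the CO:CO2 mole ratio is 1:1, so n(CO2) = 10.737 × 1/1 = 10.737 mol.
Mass of CO2 = 10.737 mol × 44.01 g/mol = 472.52 g.
Actual mass collected = 472.52 g × 0.605 = 285.87 g.

285.9 g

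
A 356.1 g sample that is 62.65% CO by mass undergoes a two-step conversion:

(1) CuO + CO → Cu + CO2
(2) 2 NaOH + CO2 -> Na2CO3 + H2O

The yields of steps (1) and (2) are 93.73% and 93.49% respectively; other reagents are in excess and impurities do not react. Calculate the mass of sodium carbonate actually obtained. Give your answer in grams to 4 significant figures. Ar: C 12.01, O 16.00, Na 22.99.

739.8 g

Pure CO = 356.1 × 0.6265 = 223.10 g.
M(CO) = 12.01 + 16.00 = 28.01 g/mol.
M(Na2CO3) = 2(22.99) + 12.01 + 3(16.00) = 105.99 g/mol.
n(CO) = 223.10 / 28.01 = 7.9649 mol.
Step 1 (CO:CO2 = 1:1): theoretical n(CO2) = 7.9649 mol; at 93.73% yield, n(CO2) = 7.4655 mol.
Step 2 (CO2:Na2CO3 = 1:1): theoretical n(Na2CO3) = 7.4655 mol, so theoretical mass = 7.4655 × 105.99 = 791.27 g.
At 93.49% yield, actual mass of Na2CO3 = 791.27 × 0.9349 = 739.76 g.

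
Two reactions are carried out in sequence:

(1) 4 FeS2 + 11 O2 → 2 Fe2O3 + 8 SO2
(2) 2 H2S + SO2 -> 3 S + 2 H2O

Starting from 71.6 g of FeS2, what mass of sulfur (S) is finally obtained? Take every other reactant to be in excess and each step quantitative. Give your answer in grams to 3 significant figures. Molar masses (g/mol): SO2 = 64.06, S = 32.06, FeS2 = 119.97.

115 g

n(FeS2) = 71.60 / 119.97 = 0.5968 mol.
Step 1 gives a 4:8 ratio of FeS2 to SO2, so n(SO2) = 1.194 mol.
In step 2 the SO2:S ratio is 1:3, so n(S) = 3.581 mol.
Mass of S = 3.581 × 32.06 = 114.8 g.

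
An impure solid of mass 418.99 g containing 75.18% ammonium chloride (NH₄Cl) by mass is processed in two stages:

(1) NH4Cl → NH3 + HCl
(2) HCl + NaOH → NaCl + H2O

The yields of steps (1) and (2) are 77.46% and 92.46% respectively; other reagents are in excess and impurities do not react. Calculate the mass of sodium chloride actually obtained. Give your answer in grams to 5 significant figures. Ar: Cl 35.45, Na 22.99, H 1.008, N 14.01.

246.47 g

Pure NH4Cl = 418.99 × 0.7518 = 314.997 g.
M(NH4Cl) = 14.01 + 4(1.008) + 35.45 = 53.492 g/mol.
M(NaCl) = 22.99 + 35.45 = 58.44 g/mol.
n(NH4Cl) = 314.997 / 53.492 = 5.88867 mol.
Step 1 (NH4Cl:HCl = 1:1): theoretical n(HCl) = 5.88867 mol; at 77.46% yield, n(HCl) = 4.56136 mol.
Step 2 (HCl:NaCl = 1:1): theoretical n(NaCl) = 4.56136 mol, so theoretical mass = 4.56136 × 58.44 = 266.566 g.
At 92.46% yield, actual mass of NaCl = 266.566 × 0.9246 = 246.467 g.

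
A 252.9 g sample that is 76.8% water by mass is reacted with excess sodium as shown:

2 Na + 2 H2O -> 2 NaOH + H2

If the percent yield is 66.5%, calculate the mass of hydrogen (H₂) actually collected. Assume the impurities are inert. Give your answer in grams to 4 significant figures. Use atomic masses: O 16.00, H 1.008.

7.227 g

Pure H2O available = 252.9 g × 0.768 = 194.23 g.
M(H2O) = 2(1.008) + 16.00 = 18.016 g/mol.
M(H2) = 2(1.008) = 2.016 g/mol.
n(H2O) = 194.23 g / 18.016 g/mol = 10.781 mol.
From the equation the H2O:H2 mole ratio is 2:1, so n(H2) = 10.781 × 1/2 = 5.3904 mol.
Mass of H2 = 5.3904 mol × 2.016 g/mol = 10.867 g.
Actual mass collected = 10.867 g × 0.665 = 7.2266 g.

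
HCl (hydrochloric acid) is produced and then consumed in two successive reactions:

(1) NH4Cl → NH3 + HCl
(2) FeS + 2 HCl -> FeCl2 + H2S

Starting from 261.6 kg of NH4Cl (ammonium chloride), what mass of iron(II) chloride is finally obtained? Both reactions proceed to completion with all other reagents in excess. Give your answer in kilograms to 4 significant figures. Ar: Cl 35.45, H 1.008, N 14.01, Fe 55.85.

M(NH4Cl) = 14.01 + 4(1.008) + 35.45 = 53.492 g/mol.
M(FeCl2) = 55.85 + 2(35.45) = 126.75 g/mol.
261.6 kg = 261600 g.
n(NH4Cl) = 261600 / 53.492 = 4890.5 mol.
Step 1 gives a 1:1 ratio of NH4Cl to HCl, so n(HCl) = 4890.5 mol.
In step 2 the HCl:FeCl2 ratio is 2:1, so n(FeCl2) = 2445.2 mol.
Mass of FeCl2 = 2445.2 × 126.75 = 309930 g = 309.9 kg.

309.9 kg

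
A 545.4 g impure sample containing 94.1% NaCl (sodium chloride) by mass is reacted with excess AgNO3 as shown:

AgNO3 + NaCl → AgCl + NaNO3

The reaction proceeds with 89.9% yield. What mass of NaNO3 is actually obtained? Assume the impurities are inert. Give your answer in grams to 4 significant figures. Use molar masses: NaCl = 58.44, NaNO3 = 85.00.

Pure NaCl available = 545.4 g × 0.941 = 513.22 g.
n(NaCl) = 513.22 g / 58.44 g/mol = 8.7820 mol.
From the equation the NaCl:NaNO3 mole ratio is 1:1, so n(NaNO3) = 8.7820 × 1/1 = 8.7820 mol.
Mass of NaNO3 = 8.7820 mol × 85.00 g/mol = 746.47 g.
Actual mass collected = 746.47 g × 0.899 = 671.08 g.

671.1 g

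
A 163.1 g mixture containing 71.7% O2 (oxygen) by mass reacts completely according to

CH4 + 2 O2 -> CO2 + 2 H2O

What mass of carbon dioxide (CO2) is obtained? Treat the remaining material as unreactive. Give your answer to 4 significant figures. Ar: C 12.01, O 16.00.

80.42 g

Mass of pure O2 = 163.1 g × 0.717 = 116.94 g.
M(O2) = 2(16.00) = 32.00 g/mol.
M(CO2) = 12.01 + 2(16.00) = 44.01 g/mol.
n(O2) = 116.94 g / 32.00 g/mol = 3.6545 mol.
From the equation the O2:CO2 mole ratio is 2:1, so n(CO2) = 3.6545 × 1/2 = 1.8272 mol.
Mass of CO2 = 1.8272 mol × 44.01 g/mol = 80.416 g.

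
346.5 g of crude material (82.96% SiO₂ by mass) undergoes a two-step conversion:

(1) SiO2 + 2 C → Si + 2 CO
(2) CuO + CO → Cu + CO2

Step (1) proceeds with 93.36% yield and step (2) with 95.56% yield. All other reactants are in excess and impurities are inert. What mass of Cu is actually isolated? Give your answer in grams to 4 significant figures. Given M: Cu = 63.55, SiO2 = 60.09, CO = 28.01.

Pure SiO2 = 346.5 × 0.8296 = 287.46 g.
n(SiO2) = 287.46 / 60.09 = 4.7838 mol.
Step 1 (SiO2:CO = 1:2): theoretical n(CO) = 9.5675 mol; at 93.36% yield, n(CO) = 8.9322 mol.
Step 2 (CO:Cu = 1:1): theoretical n(Cu) = 8.9322 mol, so theoretical mass = 8.9322 × 63.55 = 567.64 g.
At 95.56% yield, actual mass of Cu = 567.64 × 0.9556 = 542.44 g.

542.4 g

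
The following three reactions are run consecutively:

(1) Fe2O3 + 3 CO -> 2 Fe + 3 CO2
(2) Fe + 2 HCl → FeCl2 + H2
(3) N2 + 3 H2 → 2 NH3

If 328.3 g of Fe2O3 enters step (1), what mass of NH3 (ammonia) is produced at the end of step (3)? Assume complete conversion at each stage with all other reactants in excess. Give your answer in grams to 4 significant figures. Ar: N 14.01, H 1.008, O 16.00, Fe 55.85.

46.69 g

M(Fe2O3) = 2(55.85) + 3(16.00) = 159.70 g/mol.
M(NH3) = 14.01 + 3(1.008) = 17.034 g/mol.
n(Fe2O3) = 328.3 / 159.70 = 2.0557 mol.
Reaction (1): Fe2O3→Fe ratio 1:2 ⇒ n(Fe) = 4.1115 mol.
Reaction (2): Fe→H2 ratio 1:1 ⇒ n(H2) = 4.1115 mol.
Reaction (3): H2→NH3 ratio 3:2 ⇒ n(NH3) = 2.7410 mol.
Mass of NH3 = 2.7410 × 17.034 = 46.690 g.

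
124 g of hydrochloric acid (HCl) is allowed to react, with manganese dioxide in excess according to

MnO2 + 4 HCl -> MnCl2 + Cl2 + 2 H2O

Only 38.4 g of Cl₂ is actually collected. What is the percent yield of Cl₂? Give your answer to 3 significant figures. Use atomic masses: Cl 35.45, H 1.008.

M(HCl) = 1.008 + 35.45 = 36.458 g/mol.
M(Cl2) = 2(35.45) = 70.90 g/mol.
n(HCl) = 124.0 g / 36.458 g/mol = 3.401 mol.
From the equation the HCl:Cl2 mole ratio is 4:1, so n(Cl2) = 3.401 × 1/4 = 0.8503 mol.
Mass of Cl2 = 0.8503 mol × 70.90 g/mol = 60.29 g.
This is the theoretical yield. Percent yield = 38.4 g / 60.29 g × 100% = 63.70%.

63.7 %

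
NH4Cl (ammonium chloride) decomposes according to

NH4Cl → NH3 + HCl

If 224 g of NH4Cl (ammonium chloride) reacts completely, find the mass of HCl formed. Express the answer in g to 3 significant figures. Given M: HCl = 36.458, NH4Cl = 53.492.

153 g

n(NH4Cl) = 224.0 g / 53.492 g/mol = 4.188 mol.
From the equation the NH4Cl:HCl mole ratio is 1:1, so n(HCl) = 4.188 × 1/1 = 4.188 mol.
Mass of HCl = 4.188 mol × 36.458 g/mol = 152.7 g.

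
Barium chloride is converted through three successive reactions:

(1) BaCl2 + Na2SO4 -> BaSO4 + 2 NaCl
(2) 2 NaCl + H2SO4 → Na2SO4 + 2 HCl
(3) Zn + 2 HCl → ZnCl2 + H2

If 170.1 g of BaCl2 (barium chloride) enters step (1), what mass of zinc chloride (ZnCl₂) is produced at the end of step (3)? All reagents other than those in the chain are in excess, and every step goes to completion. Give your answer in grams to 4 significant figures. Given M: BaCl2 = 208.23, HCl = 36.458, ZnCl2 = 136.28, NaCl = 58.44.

111.3 g

n(BaCl2) = 170.1 / 208.23 = 0.81689 mol.
Reaction (1): BaCl2→NaCl ratio 1:2 ⇒ n(NaCl) = 1.6338 mol.
Reaction (2): NaCl→HCl ratio 2:2 ⇒ n(HCl) = 1.6338 mol.
Reaction (3): HCl→ZnCl2 ratio 2:1 ⇒ n(ZnCl2) = 0.81689 mol.
Mass of ZnCl2 = 0.81689 × 136.28 = 111.33 g.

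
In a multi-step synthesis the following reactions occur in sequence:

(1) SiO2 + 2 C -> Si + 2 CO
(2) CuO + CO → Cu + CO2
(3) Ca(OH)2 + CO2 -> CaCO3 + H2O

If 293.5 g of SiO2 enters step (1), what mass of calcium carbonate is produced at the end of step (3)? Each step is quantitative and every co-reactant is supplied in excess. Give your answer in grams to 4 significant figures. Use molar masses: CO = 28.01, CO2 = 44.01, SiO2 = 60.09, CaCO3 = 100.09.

977.7 g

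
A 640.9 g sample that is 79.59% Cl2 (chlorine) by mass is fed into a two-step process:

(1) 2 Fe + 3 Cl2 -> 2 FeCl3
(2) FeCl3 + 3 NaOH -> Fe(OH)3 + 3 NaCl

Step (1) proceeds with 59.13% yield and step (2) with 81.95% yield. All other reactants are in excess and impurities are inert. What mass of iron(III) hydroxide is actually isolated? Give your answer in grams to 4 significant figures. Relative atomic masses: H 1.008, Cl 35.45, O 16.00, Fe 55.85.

Pure Cl2 = 640.9 × 0.7959 = 510.09 g.
M(Cl2) = 2(35.45) = 70.90 g/mol.
M(Fe(OH)3) = 55.85 + 3(16.00) + 3(1.008) = 106.874 g/mol.
n(Cl2) = 510.09 / 70.90 = 7.1945 mol.
Step 1 (Cl2:FeCl3 = 3:2): theoretical n(FeCl3) = 4.7964 mol; at 59.13% yield, n(FeCl3) = 2.8361 mol.
Step 2 (FeCl3:Fe(OH)3 = 1:1): theoretical n(Fe(OH)3) = 2.8361 mol, so theoretical mass = 2.8361 × 106.874 = 303.10 g.
At 81.95% yield, actual mass of Fe(OH)3 = 303.10 × 0.8195 = 248.39 g.

248.4 g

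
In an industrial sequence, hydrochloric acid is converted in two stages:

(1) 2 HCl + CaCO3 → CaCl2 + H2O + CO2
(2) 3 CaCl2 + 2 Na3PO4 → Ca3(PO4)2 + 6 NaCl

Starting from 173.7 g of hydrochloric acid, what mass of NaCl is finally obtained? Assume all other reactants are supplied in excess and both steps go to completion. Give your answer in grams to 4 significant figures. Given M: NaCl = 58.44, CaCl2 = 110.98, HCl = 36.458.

278.4 g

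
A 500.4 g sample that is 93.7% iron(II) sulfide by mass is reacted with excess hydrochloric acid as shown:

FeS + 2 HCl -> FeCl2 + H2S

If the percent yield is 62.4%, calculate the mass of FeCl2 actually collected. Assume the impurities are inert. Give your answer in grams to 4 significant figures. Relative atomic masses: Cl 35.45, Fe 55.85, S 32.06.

Pure FeS available = 500.4 g × 0.937 = 468.87 g.
M(FeS) = 55.85 + 32.06 = 87.91 g/mol.
M(FeCl2) = 55.85 + 2(35.45) = 126.75 g/mol.
n(FeS) = 468.87 g / 87.91 g/mol = 5.3336 mol.
From the equation the FeS:FeCl2 mole ratio is 1:1, so n(FeCl2) = 5.3336 × 1/1 = 5.3336 mol.
Mass of FeCl2 = 5.3336 mol × 126.75 g/mol = 676.03 g.
Actual mass collected = 676.03 g × 0.624 = 421.84 g.

421.8 g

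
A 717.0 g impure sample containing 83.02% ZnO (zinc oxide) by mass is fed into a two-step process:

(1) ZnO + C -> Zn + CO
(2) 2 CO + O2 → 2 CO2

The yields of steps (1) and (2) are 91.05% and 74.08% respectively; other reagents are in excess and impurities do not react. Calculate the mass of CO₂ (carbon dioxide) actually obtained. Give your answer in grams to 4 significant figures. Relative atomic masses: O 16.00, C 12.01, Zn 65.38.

217.1 g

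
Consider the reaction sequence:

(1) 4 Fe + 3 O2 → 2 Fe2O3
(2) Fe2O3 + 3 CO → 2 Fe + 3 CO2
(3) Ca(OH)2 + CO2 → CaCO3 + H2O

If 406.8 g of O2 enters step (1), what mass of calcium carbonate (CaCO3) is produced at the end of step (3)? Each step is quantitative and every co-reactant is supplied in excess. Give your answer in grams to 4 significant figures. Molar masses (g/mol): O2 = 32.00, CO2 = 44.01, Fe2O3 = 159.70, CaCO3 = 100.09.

2545 g

n(O2) = 406.8 / 32.00 = 12.713 mol.
Reaction (1): O2→Fe2O3 ratio 3:2 ⇒ n(Fe2O3) = 8.4750 mol.
Reaction (2): Fe2O3→CO2 ratio 1:3 ⇒ n(CO2) = 25.425 mol.
Reaction (3): CO2→CaCO3 ratio 1:1 ⇒ n(CaCO3) = 25.425 mol.
Mass of CaCO3 = 25.425 × 100.09 = 2544.8 g.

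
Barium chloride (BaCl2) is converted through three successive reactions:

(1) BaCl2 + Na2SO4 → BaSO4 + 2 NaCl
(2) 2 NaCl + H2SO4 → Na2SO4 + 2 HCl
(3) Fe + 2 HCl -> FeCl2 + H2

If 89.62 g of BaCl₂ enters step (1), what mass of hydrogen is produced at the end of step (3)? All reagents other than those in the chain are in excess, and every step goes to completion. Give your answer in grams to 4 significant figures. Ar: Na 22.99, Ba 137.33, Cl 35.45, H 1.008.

M(BaCl2) = 137.33 + 2(35.45) = 208.23 g/mol.
M(H2) = 2(1.008) = 2.016 g/mol.
n(BaCl2) = 89.62 / 208.23 = 0.43039 mol.
Reaction (1): BaCl2→NaCl ratio 1:2 ⇒ n(NaCl) = 0.86078 mol.
Reaction (2): NaCl→HCl ratio 2:2 ⇒ n(HCl) = 0.86078 mol.
Reaction (3): HCl→H2 ratio 2:1 ⇒ n(H2) = 0.43039 mol.
Mass of H2 = 0.43039 × 2.016 = 0.86767 g.

0.8677 g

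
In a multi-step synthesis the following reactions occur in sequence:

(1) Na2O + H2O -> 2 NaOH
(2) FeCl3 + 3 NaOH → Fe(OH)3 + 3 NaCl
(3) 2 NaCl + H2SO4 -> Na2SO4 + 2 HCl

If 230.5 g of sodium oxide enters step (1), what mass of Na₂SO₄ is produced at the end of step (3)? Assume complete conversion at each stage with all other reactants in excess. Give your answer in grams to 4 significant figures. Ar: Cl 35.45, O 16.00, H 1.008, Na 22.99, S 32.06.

528.2 g

M(Na2O) = 2(22.99) + 16.00 = 61.98 g/mol.
M(Na2SO4) = 2(22.99) + 32.06 + 4(16.00) = 142.04 g/mol.
n(Na2O) = 230.5 / 61.98 = 3.7189 mol.
Reaction (1): Na2O→NaOH ratio 1:2 ⇒ n(NaOH) = 7.4379 mol.
Reaction (2): NaOH→NaCl ratio 3:3 ⇒ n(NaCl) = 7.4379 mol.
Reaction (3): NaCl→Na2SO4 ratio 2:1 ⇒ n(Na2SO4) = 3.7189 mol.
Mass of Na2SO4 = 3.7189 × 142.04 = 528.24 g.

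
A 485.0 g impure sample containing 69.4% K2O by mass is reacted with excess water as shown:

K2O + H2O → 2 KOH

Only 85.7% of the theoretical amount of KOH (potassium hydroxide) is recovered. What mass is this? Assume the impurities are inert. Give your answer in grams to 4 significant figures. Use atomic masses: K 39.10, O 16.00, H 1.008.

343.6 g

Pure K2O available = 485.0 g × 0.694 = 336.59 g.
M(K2O) = 2(39.10) + 16.00 = 94.20 g/mol.
M(KOH) = 39.10 + 16.00 + 1.008 = 56.108 g/mol.
n(K2O) = 336.59 g / 94.20 g/mol = 3.5731 mol.
From the equation the K2O:KOH mole ratio is 1:2, so n(KOH) = 3.5731 × 2/1 = 7.1463 mol.
Mass of KOH = 7.1463 mol × 56.108 g/mol = 400.96 g.
Actual mass collected = 400.96 g × 0.857 = 343.63 g.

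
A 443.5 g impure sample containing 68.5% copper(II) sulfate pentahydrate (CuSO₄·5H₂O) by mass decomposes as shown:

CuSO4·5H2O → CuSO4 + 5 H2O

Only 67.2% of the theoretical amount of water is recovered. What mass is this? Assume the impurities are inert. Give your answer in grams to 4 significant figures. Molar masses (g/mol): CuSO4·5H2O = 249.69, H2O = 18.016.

Pure CuSO4·5H2O available = 443.5 g × 0.685 = 303.80 g.
n(CuSO4·5H2O) = 303.80 g / 249.69 g/mol = 1.2167 mol.
From the equation the CuSO4·5H2O:H2O mole ratio is 1:5, so n(H2O) = 1.2167 × 5/1 = 6.0835 mol.
Mass of H2O = 6.0835 mol × 18.016 g/mol = 109.60 g.
Actual mass collected = 109.60 g × 0.672 = 73.651 g.

73.65 g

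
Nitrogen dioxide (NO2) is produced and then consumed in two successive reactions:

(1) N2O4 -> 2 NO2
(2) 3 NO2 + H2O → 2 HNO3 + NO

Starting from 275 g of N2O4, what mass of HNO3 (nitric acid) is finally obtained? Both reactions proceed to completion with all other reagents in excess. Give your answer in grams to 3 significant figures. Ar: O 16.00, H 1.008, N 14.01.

M(N2O4) = 2(14.01) + 4(16.00) = 92.02 g/mol.
M(HNO3) = 1.008 + 14.01 + 3(16.00) = 63.018 g/mol.
n(N2O4) = 275.0 / 92.02 = 2.988 mol.
Step 1 gives a 1:2 ratio of N2O4 to NO2, so n(NO2) = 5.977 mol.
In step 2 the NO2:HNO3 ratio is 3:2, so n(HNO3) = 3.985 mol.
Mass of HNO3 = 3.985 × 63.018 = 251.1 g.

251 g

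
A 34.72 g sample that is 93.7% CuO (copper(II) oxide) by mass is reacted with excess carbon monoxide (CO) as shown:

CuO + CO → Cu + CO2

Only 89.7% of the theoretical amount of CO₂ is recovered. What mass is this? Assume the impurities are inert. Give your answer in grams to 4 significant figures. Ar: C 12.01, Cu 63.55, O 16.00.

16.14 g

Pure CuO available = 34.72 g × 0.937 = 32.533 g.
M(CuO) = 63.55 + 16.00 = 79.55 g/mol.
M(CO2) = 12.01 + 2(16.00) = 44.01 g/mol.
n(CuO) = 32.533 g / 79.55 g/mol = 0.40896 mol.
From the equation the CuO:CO2 mole ratio is 1:1, so n(CO2) = 0.40896 × 1/1 = 0.40896 mol.
Mass of CO2 = 0.40896 mol × 44.01 g/mol = 17.998 g.
Actual mass collected = 17.998 g × 0.897 = 16.144 g.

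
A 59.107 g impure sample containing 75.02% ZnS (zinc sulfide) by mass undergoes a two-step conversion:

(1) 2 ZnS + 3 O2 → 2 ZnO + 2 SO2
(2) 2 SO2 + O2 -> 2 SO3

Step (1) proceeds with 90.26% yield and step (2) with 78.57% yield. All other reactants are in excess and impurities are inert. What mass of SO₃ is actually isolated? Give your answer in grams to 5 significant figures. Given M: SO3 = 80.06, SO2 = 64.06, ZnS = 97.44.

Pure ZnS = 59.107 × 0.7502 = 44.3421 g.
n(ZnS) = 44.3421 / 97.44 = 0.455071 mol.
Step 1 (ZnS:SO2 = 2:2): theoretical n(SO2) = 0.455071 mol; at 90.26% yield, n(SO2) = 0.410747 mol.
Step 2 (SO2:SO3 = 2:2): theoretical n(SO3) = 0.410747 mol, so theoretical mass = 0.410747 × 80.06 = 32.8844 g.
At 78.57% yield, actual mass of SO3 = 32.8844 × 0.7857 = 25.8373 g.

25.837 g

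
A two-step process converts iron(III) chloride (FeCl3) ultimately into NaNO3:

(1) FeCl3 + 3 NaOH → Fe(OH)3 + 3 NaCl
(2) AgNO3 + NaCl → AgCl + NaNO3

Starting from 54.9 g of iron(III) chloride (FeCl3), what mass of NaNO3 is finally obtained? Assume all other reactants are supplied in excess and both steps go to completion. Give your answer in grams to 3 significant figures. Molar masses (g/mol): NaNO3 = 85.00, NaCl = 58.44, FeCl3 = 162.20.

86.3 g

n(FeCl3) = 54.90 / 162.20 = 0.3385 mol.
Step 1 gives a 1:3 ratio of FeCl3 to NaCl, so n(NaCl) = 1.015 mol.
In step 2 the NaCl:NaNO3 ratio is 1:1, so n(NaNO3) = 1.015 mol.
Mass of NaNO3 = 1.015 × 85.00 = 86.31 g.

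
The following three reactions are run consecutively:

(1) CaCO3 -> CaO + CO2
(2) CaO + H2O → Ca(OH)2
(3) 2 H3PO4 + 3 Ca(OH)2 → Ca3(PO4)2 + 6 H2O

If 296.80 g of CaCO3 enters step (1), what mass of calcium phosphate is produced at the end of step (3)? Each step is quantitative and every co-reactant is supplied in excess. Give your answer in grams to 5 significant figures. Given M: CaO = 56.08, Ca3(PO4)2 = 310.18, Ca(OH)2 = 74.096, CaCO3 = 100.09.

n(CaCO3) = 296.80 / 100.09 = 2.96533 mol.
Reaction (1): CaCO3→CaO ratio 1:1 ⇒ n(CaO) = 2.96533 mol.
Reaction (2): CaO→Ca(OH)2 ratio 1:1 ⇒ n(Ca(OH)2) = 2.96533 mol.
Reaction (3): Ca(OH)2→Ca3(PO4)2 ratio 3:1 ⇒ n(Ca3(PO4)2) = 0.988444 mol.
Mass of Ca3(PO4)2 = 0.988444 × 310.18 = 306.595 g.

306.60 g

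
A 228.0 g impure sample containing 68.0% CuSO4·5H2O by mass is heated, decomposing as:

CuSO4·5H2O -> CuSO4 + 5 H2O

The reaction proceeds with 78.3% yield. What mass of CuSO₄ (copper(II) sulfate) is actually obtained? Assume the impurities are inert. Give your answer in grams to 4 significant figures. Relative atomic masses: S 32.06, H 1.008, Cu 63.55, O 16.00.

77.60 g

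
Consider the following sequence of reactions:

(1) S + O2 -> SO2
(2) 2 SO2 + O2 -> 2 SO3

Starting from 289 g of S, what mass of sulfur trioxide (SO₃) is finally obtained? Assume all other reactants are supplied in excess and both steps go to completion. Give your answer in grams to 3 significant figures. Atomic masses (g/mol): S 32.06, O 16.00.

M(S) = 32.06 g/mol.
M(SO3) = 32.06 + 3(16.00) = 80.06 g/mol.
n(S) = 289.0 / 32.06 = 9.014 mol.
Step 1 gives a 1:1 ratio of S to SO2, so n(SO2) = 9.014 mol.
In step 2 the SO2:SO3 ratio is 2:2, so n(SO3) = 9.014 mol.
Mass of SO3 = 9.014 × 80.06 = 721.7 g.

722 g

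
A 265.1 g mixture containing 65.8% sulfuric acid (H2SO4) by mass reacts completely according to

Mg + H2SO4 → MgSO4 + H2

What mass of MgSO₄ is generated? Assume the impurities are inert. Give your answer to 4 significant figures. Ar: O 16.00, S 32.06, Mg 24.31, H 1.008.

214.1 g

Mass of pure H2SO4 = 265.1 g × 0.658 = 174.44 g.
M(H2SO4) = 2(1.008) + 32.06 + 4(16.00) = 98.076 g/mol.
M(MgSO4) = 24.31 + 32.06 + 4(16.00) = 120.37 g/mol.
n(H2SO4) = 174.44 g / 98.076 g/mol = 1.7786 mol.
From the equation the H2SO4:MgSO4 mole ratio is 1:1, so n(MgSO4) = 1.7786 × 1/1 = 1.7786 mol.
Mass of MgSO4 = 1.7786 mol × 120.37 g/mol = 214.09 g.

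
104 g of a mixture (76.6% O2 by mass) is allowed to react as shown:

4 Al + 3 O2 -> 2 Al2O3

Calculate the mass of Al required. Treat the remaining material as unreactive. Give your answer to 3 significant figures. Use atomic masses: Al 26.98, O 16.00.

Mass of pure O2 = 104 g × 0.766 = 79.66 g.
M(O2) = 2(16.00) = 32.00 g/mol.
M(Al) = 26.98 g/mol.
n(O2) = 79.66 g / 32.00 g/mol = 2.490 mol.
From the equation the O2:Al mole ratio is 3:4, so n(Al) = 2.490 × 4/3 = 3.319 mol.
Mass of Al = 3.319 mol × 26.98 g/mol = 89.56 g.

89.6 g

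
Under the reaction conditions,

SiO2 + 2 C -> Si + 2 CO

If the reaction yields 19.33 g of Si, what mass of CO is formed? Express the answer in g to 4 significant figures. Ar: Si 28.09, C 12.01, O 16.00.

M(Si) = 28.09 g/mol.
M(CO) = 12.01 + 16.00 = 28.01 g/mol.
n(Si) = 19.330 g / 28.09 g/mol = 0.68815 mol.
From the equation the Si:CO mole ratio is 1:2, so n(CO) = 0.68815 × 2/1 = 1.3763 mol.
Mass of CO = 1.3763 mol × 28.01 g/mol = 38.550 g.

38.55 g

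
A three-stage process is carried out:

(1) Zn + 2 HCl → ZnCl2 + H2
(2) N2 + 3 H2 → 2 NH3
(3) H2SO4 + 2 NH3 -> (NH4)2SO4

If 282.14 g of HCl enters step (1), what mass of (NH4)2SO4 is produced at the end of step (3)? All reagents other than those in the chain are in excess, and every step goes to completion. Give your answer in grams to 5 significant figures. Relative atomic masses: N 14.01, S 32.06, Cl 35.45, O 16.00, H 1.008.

170.44 g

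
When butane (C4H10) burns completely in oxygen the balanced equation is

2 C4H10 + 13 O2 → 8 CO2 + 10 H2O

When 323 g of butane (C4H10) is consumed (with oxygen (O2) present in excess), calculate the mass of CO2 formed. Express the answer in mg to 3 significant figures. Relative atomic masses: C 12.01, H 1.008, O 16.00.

M(C4H10) = 4(12.01) + 10(1.008) = 58.12 g/mol.
M(CO2) = 12.01 + 2(16.00) = 44.01 g/mol.
n(C4H10) = 323.0 g / 58.12 g/mol = 5.557 mol.
From the equation the C4H10:CO2 mole ratio is 2:8, so n(CO2) = 5.557 × 8/2 = 22.23 mol.
Mass of CO2 = 22.23 mol × 44.01 g/mol = 978.3 g.
Converting to mg: 978.3 g = 978000 mg.

978000 mg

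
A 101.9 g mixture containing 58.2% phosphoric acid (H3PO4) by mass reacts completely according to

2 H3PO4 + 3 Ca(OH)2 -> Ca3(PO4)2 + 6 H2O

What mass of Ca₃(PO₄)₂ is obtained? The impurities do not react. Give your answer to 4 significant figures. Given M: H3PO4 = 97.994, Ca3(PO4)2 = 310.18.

Mass of pure H3PO4 = 101.9 g × 0.582 = 59.306 g.
n(H3PO4) = 59.306 g / 97.994 g/mol = 0.60520 mol.
From the equation the H3PO4:Ca3(PO4)2 mole ratio is 2:1, so n(Ca3(PO4)2) = 0.60520 × 1/2 = 0.30260 mol.
Mass of Ca3(PO4)2 = 0.30260 mol × 310.18 g/mol = 93.860 g.

93.86 g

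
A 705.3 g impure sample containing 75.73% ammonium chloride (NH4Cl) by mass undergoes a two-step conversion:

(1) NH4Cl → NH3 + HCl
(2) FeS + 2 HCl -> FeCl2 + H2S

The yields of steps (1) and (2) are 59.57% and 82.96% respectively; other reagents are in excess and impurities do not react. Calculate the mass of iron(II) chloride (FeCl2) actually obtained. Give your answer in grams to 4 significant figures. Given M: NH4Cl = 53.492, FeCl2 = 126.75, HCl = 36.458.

Pure NH4Cl = 705.3 × 0.7573 = 534.12 g.
n(NH4Cl) = 534.12 / 53.492 = 9.9851 mol.
Step 1 (NH4Cl:HCl = 1:1): theoretical n(HCl) = 9.9851 mol; at 59.57% yield, n(HCl) = 5.9481 mol.
Step 2 (HCl:FeCl2 = 2:1): theoretical n(FeCl2) = 2.9741 mol, so theoretical mass = 2.9741 × 126.75 = 376.96 g.
At 82.96% yield, actual mass of FeCl2 = 376.96 × 0.8296 = 312.73 g.

312.7 g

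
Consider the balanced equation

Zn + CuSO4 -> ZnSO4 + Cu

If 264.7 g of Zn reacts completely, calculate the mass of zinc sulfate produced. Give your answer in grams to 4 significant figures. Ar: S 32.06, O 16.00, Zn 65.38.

M(Zn) = 65.38 g/mol.
M(ZnSO4) = 65.38 + 32.06 + 4(16.00) = 161.44 g/mol.
n(Zn) = 264.70 g / 65.38 g/mol = 4.0486 mol.
From the equation the Zn:ZnSO4 mole ratio is 1:1, so n(ZnSO4) = 4.0486 × 1/1 = 4.0486 mol.
Mass of ZnSO4 = 4.0486 mol × 161.44 g/mol = 653.61 g.

653.6 g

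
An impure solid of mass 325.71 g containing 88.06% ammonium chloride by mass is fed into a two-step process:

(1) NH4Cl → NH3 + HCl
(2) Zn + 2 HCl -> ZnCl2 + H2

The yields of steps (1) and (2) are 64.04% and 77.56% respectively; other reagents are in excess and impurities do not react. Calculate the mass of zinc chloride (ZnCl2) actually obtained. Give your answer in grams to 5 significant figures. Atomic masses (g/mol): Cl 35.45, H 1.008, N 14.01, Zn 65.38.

Pure NH4Cl = 325.71 × 0.8806 = 286.820 g.
M(NH4Cl) = 14.01 + 4(1.008) + 35.45 = 53.492 g/mol.
M(ZnCl2) = 65.38 + 2(35.45) = 136.28 g/mol.
n(NH4Cl) = 286.820 / 53.492 = 5.36193 mol.
Step 1 (NH4Cl:HCl = 1:1): theoretical n(HCl) = 5.36193 mol; at 64.04% yield, n(HCl) = 3.43378 mol.
Step 2 (HCl:ZnCl2 = 2:1): theoretical n(ZnCl2) = 1.71689 mol, so theoretical mass = 1.71689 × 136.28 = 233.978 g.
At 77.56% yield, actual mass of ZnCl2 = 233.978 × 0.7756 = 181.473 g.

181.47 g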